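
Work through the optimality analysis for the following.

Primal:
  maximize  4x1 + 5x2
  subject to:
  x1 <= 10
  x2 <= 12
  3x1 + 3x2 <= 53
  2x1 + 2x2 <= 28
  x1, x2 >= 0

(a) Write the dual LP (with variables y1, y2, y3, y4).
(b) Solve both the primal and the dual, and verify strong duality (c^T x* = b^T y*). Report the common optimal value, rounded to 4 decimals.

The standard primal-dual pair for 'max c^T x s.t. A x <= b, x >= 0' is:
  Dual:  min b^T y  s.t.  A^T y >= c,  y >= 0.

So the dual LP is:
  minimize  10y1 + 12y2 + 53y3 + 28y4
  subject to:
    y1 + 3y3 + 2y4 >= 4
    y2 + 3y3 + 2y4 >= 5
    y1, y2, y3, y4 >= 0

Solving the primal: x* = (2, 12).
  primal value c^T x* = 68.
Solving the dual: y* = (0, 1, 0, 2).
  dual value b^T y* = 68.
Strong duality: c^T x* = b^T y*. Confirmed.

68


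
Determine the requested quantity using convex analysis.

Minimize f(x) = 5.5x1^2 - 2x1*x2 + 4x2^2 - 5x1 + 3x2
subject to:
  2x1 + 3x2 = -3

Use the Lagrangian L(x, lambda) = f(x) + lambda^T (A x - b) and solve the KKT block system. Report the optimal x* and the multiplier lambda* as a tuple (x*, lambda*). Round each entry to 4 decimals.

Form the Lagrangian:
  L(x, lambda) = (1/2) x^T Q x + c^T x + lambda^T (A x - b)
Stationarity (grad_x L = 0): Q x + c + A^T lambda = 0.
Primal feasibility: A x = b.

This gives the KKT block system:
  [ Q   A^T ] [ x     ]   [-c ]
  [ A    0  ] [ lambda ] = [ b ]

Solving the linear system:
  x*      = (-0.0194, -0.9871)
  lambda* = (1.6194)
  f(x*)   = 0.9968

x* = (-0.0194, -0.9871), lambda* = (1.6194)


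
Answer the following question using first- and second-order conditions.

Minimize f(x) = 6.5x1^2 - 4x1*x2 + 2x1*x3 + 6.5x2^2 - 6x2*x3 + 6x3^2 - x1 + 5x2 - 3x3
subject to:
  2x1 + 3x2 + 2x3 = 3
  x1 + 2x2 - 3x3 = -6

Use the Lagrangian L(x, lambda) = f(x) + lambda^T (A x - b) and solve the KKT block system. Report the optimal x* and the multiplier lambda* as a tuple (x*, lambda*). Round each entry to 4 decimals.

Form the Lagrangian:
  L(x, lambda) = (1/2) x^T Q x + c^T x + lambda^T (A x - b)
Stationarity (grad_x L = 0): Q x + c + A^T lambda = 0.
Primal feasibility: A x = b.

This gives the KKT block system:
  [ Q   A^T ] [ x     ]   [-c ]
  [ A    0  ] [ lambda ] = [ b ]

Solving the linear system:
  x*      = (-0.3458, -0.018, 1.8728)
  lambda* = (-1.7321, 5.1417)
  f(x*)   = 15.3421

x* = (-0.3458, -0.018, 1.8728), lambda* = (-1.7321, 5.1417)


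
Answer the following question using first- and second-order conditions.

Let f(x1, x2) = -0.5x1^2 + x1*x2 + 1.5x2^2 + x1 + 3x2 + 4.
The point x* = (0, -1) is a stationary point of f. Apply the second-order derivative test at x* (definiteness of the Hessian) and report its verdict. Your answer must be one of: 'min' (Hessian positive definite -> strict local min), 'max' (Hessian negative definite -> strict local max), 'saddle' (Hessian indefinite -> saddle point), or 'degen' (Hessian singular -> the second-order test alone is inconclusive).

Compute the Hessian H = grad^2 f:
  H = [[-1, 1], [1, 3]]
Verify stationarity: grad f(x*) = H x* + g = (0, 0).
Eigenvalues of H: -1.2361, 3.2361.
Eigenvalues have mixed signs, so H is indefinite -> x* is a saddle point.

saddle


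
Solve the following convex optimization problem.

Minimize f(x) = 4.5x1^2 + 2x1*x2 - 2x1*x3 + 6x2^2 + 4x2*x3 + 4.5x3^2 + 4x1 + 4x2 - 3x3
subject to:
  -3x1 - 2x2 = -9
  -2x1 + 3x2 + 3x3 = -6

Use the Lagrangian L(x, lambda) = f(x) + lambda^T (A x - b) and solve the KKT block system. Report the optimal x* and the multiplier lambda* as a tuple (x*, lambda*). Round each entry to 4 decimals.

Form the Lagrangian:
  L(x, lambda) = (1/2) x^T Q x + c^T x + lambda^T (A x - b)
Stationarity (grad_x L = 0): Q x + c + A^T lambda = 0.
Primal feasibility: A x = b.

This gives the KKT block system:
  [ Q   A^T ] [ x     ]   [-c ]
  [ A    0  ] [ lambda ] = [ b ]

Solving the linear system:
  x*      = (3.0931, -0.1397, 0.2018)
  lambda* = (8.6231, 2.643)
  f(x*)   = 52.337

x* = (3.0931, -0.1397, 0.2018), lambda* = (8.6231, 2.643)


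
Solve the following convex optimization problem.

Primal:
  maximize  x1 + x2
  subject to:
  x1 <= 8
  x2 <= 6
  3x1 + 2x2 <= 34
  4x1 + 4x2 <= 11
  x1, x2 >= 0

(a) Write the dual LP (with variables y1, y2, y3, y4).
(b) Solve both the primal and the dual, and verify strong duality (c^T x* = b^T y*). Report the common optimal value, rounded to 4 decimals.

The standard primal-dual pair for 'max c^T x s.t. A x <= b, x >= 0' is:
  Dual:  min b^T y  s.t.  A^T y >= c,  y >= 0.

So the dual LP is:
  minimize  8y1 + 6y2 + 34y3 + 11y4
  subject to:
    y1 + 3y3 + 4y4 >= 1
    y2 + 2y3 + 4y4 >= 1
    y1, y2, y3, y4 >= 0

Solving the primal: x* = (2.75, 0).
  primal value c^T x* = 2.75.
Solving the dual: y* = (0, 0, 0, 0.25).
  dual value b^T y* = 2.75.
Strong duality: c^T x* = b^T y*. Confirmed.

2.75


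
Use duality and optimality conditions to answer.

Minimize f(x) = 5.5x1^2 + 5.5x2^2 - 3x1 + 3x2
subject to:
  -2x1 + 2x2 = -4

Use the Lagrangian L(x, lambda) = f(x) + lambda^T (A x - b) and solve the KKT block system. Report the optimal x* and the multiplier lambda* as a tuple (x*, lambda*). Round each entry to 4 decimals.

Form the Lagrangian:
  L(x, lambda) = (1/2) x^T Q x + c^T x + lambda^T (A x - b)
Stationarity (grad_x L = 0): Q x + c + A^T lambda = 0.
Primal feasibility: A x = b.

This gives the KKT block system:
  [ Q   A^T ] [ x     ]   [-c ]
  [ A    0  ] [ lambda ] = [ b ]

Solving the linear system:
  x*      = (1, -1)
  lambda* = (4)
  f(x*)   = 5

x* = (1, -1), lambda* = (4)


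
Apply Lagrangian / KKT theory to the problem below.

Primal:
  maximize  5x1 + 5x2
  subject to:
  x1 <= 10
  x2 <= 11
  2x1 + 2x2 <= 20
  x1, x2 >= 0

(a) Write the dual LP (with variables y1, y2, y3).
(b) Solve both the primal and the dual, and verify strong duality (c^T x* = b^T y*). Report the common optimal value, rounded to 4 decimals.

The standard primal-dual pair for 'max c^T x s.t. A x <= b, x >= 0' is:
  Dual:  min b^T y  s.t.  A^T y >= c,  y >= 0.

So the dual LP is:
  minimize  10y1 + 11y2 + 20y3
  subject to:
    y1 + 2y3 >= 5
    y2 + 2y3 >= 5
    y1, y2, y3 >= 0

Solving the primal: x* = (0, 10).
  primal value c^T x* = 50.
Solving the dual: y* = (0, 0, 2.5).
  dual value b^T y* = 50.
Strong duality: c^T x* = b^T y*. Confirmed.

50


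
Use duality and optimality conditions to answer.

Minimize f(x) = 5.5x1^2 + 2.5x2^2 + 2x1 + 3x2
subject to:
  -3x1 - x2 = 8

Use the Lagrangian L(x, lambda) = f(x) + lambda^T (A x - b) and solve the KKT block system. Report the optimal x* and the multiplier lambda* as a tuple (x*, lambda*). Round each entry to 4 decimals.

Form the Lagrangian:
  L(x, lambda) = (1/2) x^T Q x + c^T x + lambda^T (A x - b)
Stationarity (grad_x L = 0): Q x + c + A^T lambda = 0.
Primal feasibility: A x = b.

This gives the KKT block system:
  [ Q   A^T ] [ x     ]   [-c ]
  [ A    0  ] [ lambda ] = [ b ]

Solving the linear system:
  x*      = (-2.0179, -1.9464)
  lambda* = (-6.7321)
  f(x*)   = 21.9911

x* = (-2.0179, -1.9464), lambda* = (-6.7321)


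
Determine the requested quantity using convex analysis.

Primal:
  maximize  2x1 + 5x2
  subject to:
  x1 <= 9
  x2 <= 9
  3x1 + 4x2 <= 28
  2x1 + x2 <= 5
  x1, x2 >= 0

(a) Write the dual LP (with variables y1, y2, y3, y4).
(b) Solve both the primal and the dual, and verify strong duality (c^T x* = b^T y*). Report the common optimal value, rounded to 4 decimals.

The standard primal-dual pair for 'max c^T x s.t. A x <= b, x >= 0' is:
  Dual:  min b^T y  s.t.  A^T y >= c,  y >= 0.

So the dual LP is:
  minimize  9y1 + 9y2 + 28y3 + 5y4
  subject to:
    y1 + 3y3 + 2y4 >= 2
    y2 + 4y3 + y4 >= 5
    y1, y2, y3, y4 >= 0

Solving the primal: x* = (0, 5).
  primal value c^T x* = 25.
Solving the dual: y* = (0, 0, 0, 5).
  dual value b^T y* = 25.
Strong duality: c^T x* = b^T y*. Confirmed.

25


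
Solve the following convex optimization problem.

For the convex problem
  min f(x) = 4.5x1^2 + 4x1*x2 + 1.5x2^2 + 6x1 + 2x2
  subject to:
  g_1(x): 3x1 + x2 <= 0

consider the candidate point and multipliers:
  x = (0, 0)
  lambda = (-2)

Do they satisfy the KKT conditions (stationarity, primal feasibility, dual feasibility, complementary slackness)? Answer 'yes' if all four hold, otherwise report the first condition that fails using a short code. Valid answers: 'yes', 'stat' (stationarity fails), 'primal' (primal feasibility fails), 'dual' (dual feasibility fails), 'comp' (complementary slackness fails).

Gradient of f: grad f(x) = Q x + c = (6, 2)
Constraint values g_i(x) = a_i^T x - b_i:
  g_1((0, 0)) = 0
Stationarity residual: grad f(x) + sum_i lambda_i a_i = (0, 0)
  -> stationarity OK
Primal feasibility (all g_i <= 0): OK
Dual feasibility (all lambda_i >= 0): FAILS
Complementary slackness (lambda_i * g_i(x) = 0 for all i): OK

Verdict: the first failing condition is dual_feasibility -> dual.

dual


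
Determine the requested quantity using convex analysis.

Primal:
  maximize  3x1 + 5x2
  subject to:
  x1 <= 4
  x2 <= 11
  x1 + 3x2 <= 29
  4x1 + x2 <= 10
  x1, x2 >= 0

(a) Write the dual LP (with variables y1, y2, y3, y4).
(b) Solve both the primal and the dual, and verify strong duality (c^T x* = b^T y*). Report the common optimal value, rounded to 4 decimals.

The standard primal-dual pair for 'max c^T x s.t. A x <= b, x >= 0' is:
  Dual:  min b^T y  s.t.  A^T y >= c,  y >= 0.

So the dual LP is:
  minimize  4y1 + 11y2 + 29y3 + 10y4
  subject to:
    y1 + y3 + 4y4 >= 3
    y2 + 3y3 + y4 >= 5
    y1, y2, y3, y4 >= 0

Solving the primal: x* = (0.0909, 9.6364).
  primal value c^T x* = 48.4545.
Solving the dual: y* = (0, 0, 1.5455, 0.3636).
  dual value b^T y* = 48.4545.
Strong duality: c^T x* = b^T y*. Confirmed.

48.4545


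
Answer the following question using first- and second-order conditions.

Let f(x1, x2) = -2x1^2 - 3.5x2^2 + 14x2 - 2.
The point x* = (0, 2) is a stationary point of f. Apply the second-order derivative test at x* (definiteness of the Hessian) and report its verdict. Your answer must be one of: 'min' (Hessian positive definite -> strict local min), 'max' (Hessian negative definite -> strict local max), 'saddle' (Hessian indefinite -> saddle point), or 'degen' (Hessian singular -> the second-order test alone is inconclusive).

Compute the Hessian H = grad^2 f:
  H = [[-4, 0], [0, -7]]
Verify stationarity: grad f(x*) = H x* + g = (0, 0).
Eigenvalues of H: -7, -4.
Both eigenvalues < 0, so H is negative definite -> x* is a strict local max.

max


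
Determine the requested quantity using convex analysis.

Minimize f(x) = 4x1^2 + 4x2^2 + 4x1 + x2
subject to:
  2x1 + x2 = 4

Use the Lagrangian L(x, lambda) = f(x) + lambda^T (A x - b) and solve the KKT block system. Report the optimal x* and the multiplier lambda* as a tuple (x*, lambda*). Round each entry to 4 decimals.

Form the Lagrangian:
  L(x, lambda) = (1/2) x^T Q x + c^T x + lambda^T (A x - b)
Stationarity (grad_x L = 0): Q x + c + A^T lambda = 0.
Primal feasibility: A x = b.

This gives the KKT block system:
  [ Q   A^T ] [ x     ]   [-c ]
  [ A    0  ] [ lambda ] = [ b ]

Solving the linear system:
  x*      = (1.55, 0.9)
  lambda* = (-8.2)
  f(x*)   = 19.95

x* = (1.55, 0.9), lambda* = (-8.2)


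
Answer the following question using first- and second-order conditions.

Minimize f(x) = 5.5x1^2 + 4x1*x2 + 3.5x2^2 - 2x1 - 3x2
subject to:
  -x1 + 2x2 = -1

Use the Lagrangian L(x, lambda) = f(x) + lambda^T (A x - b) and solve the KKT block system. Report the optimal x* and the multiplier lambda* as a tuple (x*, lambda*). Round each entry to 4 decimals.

Form the Lagrangian:
  L(x, lambda) = (1/2) x^T Q x + c^T x + lambda^T (A x - b)
Stationarity (grad_x L = 0): Q x + c + A^T lambda = 0.
Primal feasibility: A x = b.

This gives the KKT block system:
  [ Q   A^T ] [ x     ]   [-c ]
  [ A    0  ] [ lambda ] = [ b ]

Solving the linear system:
  x*      = (0.4328, -0.2836)
  lambda* = (1.6269)
  f(x*)   = 0.806

x* = (0.4328, -0.2836), lambda* = (1.6269)


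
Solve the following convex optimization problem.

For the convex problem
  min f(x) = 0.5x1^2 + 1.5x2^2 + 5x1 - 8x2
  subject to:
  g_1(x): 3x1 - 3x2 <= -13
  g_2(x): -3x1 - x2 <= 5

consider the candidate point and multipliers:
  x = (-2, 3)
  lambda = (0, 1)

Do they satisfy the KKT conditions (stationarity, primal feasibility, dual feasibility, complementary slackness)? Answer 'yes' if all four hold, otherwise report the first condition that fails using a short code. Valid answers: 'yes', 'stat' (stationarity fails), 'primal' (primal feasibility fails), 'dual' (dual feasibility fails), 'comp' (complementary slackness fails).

Gradient of f: grad f(x) = Q x + c = (3, 1)
Constraint values g_i(x) = a_i^T x - b_i:
  g_1((-2, 3)) = -2
  g_2((-2, 3)) = -2
Stationarity residual: grad f(x) + sum_i lambda_i a_i = (0, 0)
  -> stationarity OK
Primal feasibility (all g_i <= 0): OK
Dual feasibility (all lambda_i >= 0): OK
Complementary slackness (lambda_i * g_i(x) = 0 for all i): FAILS

Verdict: the first failing condition is complementary_slackness -> comp.

comp


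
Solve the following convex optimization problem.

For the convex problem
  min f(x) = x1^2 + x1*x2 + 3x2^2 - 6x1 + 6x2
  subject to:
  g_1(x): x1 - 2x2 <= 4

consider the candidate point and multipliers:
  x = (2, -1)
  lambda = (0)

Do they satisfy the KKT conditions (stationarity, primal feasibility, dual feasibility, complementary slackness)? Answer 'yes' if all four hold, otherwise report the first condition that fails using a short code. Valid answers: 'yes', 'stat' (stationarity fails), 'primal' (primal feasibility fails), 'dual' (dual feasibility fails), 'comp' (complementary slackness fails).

Gradient of f: grad f(x) = Q x + c = (-3, 2)
Constraint values g_i(x) = a_i^T x - b_i:
  g_1((2, -1)) = 0
Stationarity residual: grad f(x) + sum_i lambda_i a_i = (-3, 2)
  -> stationarity FAILS
Primal feasibility (all g_i <= 0): OK
Dual feasibility (all lambda_i >= 0): OK
Complementary slackness (lambda_i * g_i(x) = 0 for all i): OK

Verdict: the first failing condition is stationarity -> stat.

stat


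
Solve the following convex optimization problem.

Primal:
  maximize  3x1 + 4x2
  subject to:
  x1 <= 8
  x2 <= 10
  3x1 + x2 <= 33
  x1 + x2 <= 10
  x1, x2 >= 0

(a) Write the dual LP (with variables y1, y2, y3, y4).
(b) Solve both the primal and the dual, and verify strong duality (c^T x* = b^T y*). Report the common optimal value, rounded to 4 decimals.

The standard primal-dual pair for 'max c^T x s.t. A x <= b, x >= 0' is:
  Dual:  min b^T y  s.t.  A^T y >= c,  y >= 0.

So the dual LP is:
  minimize  8y1 + 10y2 + 33y3 + 10y4
  subject to:
    y1 + 3y3 + y4 >= 3
    y2 + y3 + y4 >= 4
    y1, y2, y3, y4 >= 0

Solving the primal: x* = (0, 10).
  primal value c^T x* = 40.
Solving the dual: y* = (0, 1, 0, 3).
  dual value b^T y* = 40.
Strong duality: c^T x* = b^T y*. Confirmed.

40


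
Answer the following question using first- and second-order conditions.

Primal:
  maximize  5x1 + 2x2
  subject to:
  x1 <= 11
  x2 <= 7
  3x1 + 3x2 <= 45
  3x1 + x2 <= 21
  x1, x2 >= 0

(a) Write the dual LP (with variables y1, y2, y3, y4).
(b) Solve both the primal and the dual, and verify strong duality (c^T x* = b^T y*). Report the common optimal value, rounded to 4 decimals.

The standard primal-dual pair for 'max c^T x s.t. A x <= b, x >= 0' is:
  Dual:  min b^T y  s.t.  A^T y >= c,  y >= 0.

So the dual LP is:
  minimize  11y1 + 7y2 + 45y3 + 21y4
  subject to:
    y1 + 3y3 + 3y4 >= 5
    y2 + 3y3 + y4 >= 2
    y1, y2, y3, y4 >= 0

Solving the primal: x* = (4.6667, 7).
  primal value c^T x* = 37.3333.
Solving the dual: y* = (0, 0.3333, 0, 1.6667).
  dual value b^T y* = 37.3333.
Strong duality: c^T x* = b^T y*. Confirmed.

37.3333


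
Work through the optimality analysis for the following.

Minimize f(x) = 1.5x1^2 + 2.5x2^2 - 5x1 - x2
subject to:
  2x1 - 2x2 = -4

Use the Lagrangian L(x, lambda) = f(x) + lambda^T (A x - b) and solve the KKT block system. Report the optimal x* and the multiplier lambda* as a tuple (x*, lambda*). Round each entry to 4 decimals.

Form the Lagrangian:
  L(x, lambda) = (1/2) x^T Q x + c^T x + lambda^T (A x - b)
Stationarity (grad_x L = 0): Q x + c + A^T lambda = 0.
Primal feasibility: A x = b.

This gives the KKT block system:
  [ Q   A^T ] [ x     ]   [-c ]
  [ A    0  ] [ lambda ] = [ b ]

Solving the linear system:
  x*      = (-0.5, 1.5)
  lambda* = (3.25)
  f(x*)   = 7

x* = (-0.5, 1.5), lambda* = (3.25)


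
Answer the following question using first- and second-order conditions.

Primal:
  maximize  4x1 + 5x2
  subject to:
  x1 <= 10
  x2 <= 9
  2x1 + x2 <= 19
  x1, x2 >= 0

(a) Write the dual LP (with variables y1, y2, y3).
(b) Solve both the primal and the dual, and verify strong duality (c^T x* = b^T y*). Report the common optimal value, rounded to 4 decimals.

The standard primal-dual pair for 'max c^T x s.t. A x <= b, x >= 0' is:
  Dual:  min b^T y  s.t.  A^T y >= c,  y >= 0.

So the dual LP is:
  minimize  10y1 + 9y2 + 19y3
  subject to:
    y1 + 2y3 >= 4
    y2 + y3 >= 5
    y1, y2, y3 >= 0

Solving the primal: x* = (5, 9).
  primal value c^T x* = 65.
Solving the dual: y* = (0, 3, 2).
  dual value b^T y* = 65.
Strong duality: c^T x* = b^T y*. Confirmed.

65


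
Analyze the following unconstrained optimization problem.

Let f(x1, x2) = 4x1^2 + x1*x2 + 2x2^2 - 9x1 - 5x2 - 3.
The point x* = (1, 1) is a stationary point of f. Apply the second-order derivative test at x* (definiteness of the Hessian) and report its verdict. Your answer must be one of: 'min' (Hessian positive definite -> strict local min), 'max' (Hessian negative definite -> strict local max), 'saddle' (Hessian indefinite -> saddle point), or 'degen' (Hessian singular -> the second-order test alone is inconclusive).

Compute the Hessian H = grad^2 f:
  H = [[8, 1], [1, 4]]
Verify stationarity: grad f(x*) = H x* + g = (0, 0).
Eigenvalues of H: 3.7639, 8.2361.
Both eigenvalues > 0, so H is positive definite -> x* is a strict local min.

min


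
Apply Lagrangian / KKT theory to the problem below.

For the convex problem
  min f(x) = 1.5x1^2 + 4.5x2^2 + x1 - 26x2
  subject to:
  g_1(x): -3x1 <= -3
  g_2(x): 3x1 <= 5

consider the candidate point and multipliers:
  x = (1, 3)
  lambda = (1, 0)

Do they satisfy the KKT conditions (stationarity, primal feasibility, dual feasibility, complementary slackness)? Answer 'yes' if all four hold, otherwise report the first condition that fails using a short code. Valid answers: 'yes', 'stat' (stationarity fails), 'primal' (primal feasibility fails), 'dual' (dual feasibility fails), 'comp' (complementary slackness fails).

Gradient of f: grad f(x) = Q x + c = (4, 1)
Constraint values g_i(x) = a_i^T x - b_i:
  g_1((1, 3)) = 0
  g_2((1, 3)) = -2
Stationarity residual: grad f(x) + sum_i lambda_i a_i = (1, 1)
  -> stationarity FAILS
Primal feasibility (all g_i <= 0): OK
Dual feasibility (all lambda_i >= 0): OK
Complementary slackness (lambda_i * g_i(x) = 0 for all i): OK

Verdict: the first failing condition is stationarity -> stat.

stat


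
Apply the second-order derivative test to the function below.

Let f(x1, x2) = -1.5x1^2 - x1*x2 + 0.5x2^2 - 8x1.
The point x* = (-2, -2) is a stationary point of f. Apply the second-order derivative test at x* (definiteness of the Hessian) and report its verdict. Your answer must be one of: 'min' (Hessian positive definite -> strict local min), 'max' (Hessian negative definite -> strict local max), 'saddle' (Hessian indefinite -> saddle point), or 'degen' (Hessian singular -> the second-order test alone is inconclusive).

Compute the Hessian H = grad^2 f:
  H = [[-3, -1], [-1, 1]]
Verify stationarity: grad f(x*) = H x* + g = (0, 0).
Eigenvalues of H: -3.2361, 1.2361.
Eigenvalues have mixed signs, so H is indefinite -> x* is a saddle point.

saddle


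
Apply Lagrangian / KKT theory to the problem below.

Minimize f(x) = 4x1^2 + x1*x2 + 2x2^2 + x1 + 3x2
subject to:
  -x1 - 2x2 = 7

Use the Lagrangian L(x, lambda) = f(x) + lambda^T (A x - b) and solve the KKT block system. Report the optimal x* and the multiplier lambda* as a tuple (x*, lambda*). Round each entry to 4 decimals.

Form the Lagrangian:
  L(x, lambda) = (1/2) x^T Q x + c^T x + lambda^T (A x - b)
Stationarity (grad_x L = 0): Q x + c + A^T lambda = 0.
Primal feasibility: A x = b.

This gives the KKT block system:
  [ Q   A^T ] [ x     ]   [-c ]
  [ A    0  ] [ lambda ] = [ b ]

Solving the linear system:
  x*      = (-0.375, -3.3125)
  lambda* = (-5.3125)
  f(x*)   = 13.4375

x* = (-0.375, -3.3125), lambda* = (-5.3125)


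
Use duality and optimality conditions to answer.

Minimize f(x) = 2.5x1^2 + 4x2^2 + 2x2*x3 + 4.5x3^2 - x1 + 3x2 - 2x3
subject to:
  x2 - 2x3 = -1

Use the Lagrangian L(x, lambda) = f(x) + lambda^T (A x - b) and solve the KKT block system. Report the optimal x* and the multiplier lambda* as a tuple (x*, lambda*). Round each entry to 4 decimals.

Form the Lagrangian:
  L(x, lambda) = (1/2) x^T Q x + c^T x + lambda^T (A x - b)
Stationarity (grad_x L = 0): Q x + c + A^T lambda = 0.
Primal feasibility: A x = b.

This gives the KKT block system:
  [ Q   A^T ] [ x     ]   [-c ]
  [ A    0  ] [ lambda ] = [ b ]

Solving the linear system:
  x*      = (0.2, -0.4286, 0.2857)
  lambda* = (-0.1429)
  f(x*)   = -1.1

x* = (0.2, -0.4286, 0.2857), lambda* = (-0.1429)


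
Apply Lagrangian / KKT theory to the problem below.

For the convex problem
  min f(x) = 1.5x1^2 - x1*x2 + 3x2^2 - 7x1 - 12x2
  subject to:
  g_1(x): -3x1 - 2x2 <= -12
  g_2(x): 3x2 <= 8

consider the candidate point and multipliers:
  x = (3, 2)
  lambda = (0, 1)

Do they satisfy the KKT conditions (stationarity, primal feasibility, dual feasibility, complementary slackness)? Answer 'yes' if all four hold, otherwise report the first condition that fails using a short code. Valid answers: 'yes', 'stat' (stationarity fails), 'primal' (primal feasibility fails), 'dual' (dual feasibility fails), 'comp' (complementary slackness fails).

Gradient of f: grad f(x) = Q x + c = (0, -3)
Constraint values g_i(x) = a_i^T x - b_i:
  g_1((3, 2)) = -1
  g_2((3, 2)) = -2
Stationarity residual: grad f(x) + sum_i lambda_i a_i = (0, 0)
  -> stationarity OK
Primal feasibility (all g_i <= 0): OK
Dual feasibility (all lambda_i >= 0): OK
Complementary slackness (lambda_i * g_i(x) = 0 for all i): FAILS

Verdict: the first failing condition is complementary_slackness -> comp.

comp


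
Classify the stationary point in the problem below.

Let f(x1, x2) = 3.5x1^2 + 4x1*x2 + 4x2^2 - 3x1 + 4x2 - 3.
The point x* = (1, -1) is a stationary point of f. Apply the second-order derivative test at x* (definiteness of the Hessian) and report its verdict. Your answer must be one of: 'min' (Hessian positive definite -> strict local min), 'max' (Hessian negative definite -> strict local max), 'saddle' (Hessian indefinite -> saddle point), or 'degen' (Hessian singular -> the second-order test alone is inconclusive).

Compute the Hessian H = grad^2 f:
  H = [[7, 4], [4, 8]]
Verify stationarity: grad f(x*) = H x* + g = (0, 0).
Eigenvalues of H: 3.4689, 11.5311.
Both eigenvalues > 0, so H is positive definite -> x* is a strict local min.

min


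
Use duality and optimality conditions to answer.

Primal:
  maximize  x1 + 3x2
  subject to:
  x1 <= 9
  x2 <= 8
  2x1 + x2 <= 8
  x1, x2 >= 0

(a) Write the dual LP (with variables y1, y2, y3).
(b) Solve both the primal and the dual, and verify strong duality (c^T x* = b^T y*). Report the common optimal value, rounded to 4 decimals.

The standard primal-dual pair for 'max c^T x s.t. A x <= b, x >= 0' is:
  Dual:  min b^T y  s.t.  A^T y >= c,  y >= 0.

So the dual LP is:
  minimize  9y1 + 8y2 + 8y3
  subject to:
    y1 + 2y3 >= 1
    y2 + y3 >= 3
    y1, y2, y3 >= 0

Solving the primal: x* = (0, 8).
  primal value c^T x* = 24.
Solving the dual: y* = (0, 2.5, 0.5).
  dual value b^T y* = 24.
Strong duality: c^T x* = b^T y*. Confirmed.

24


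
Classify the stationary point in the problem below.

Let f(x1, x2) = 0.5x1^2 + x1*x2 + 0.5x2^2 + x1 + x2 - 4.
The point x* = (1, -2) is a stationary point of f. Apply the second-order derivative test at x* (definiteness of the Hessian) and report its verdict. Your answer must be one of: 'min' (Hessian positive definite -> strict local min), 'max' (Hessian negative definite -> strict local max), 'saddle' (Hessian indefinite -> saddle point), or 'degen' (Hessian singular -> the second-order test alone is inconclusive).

Compute the Hessian H = grad^2 f:
  H = [[1, 1], [1, 1]]
Verify stationarity: grad f(x*) = H x* + g = (0, 0).
Eigenvalues of H: 0, 2.
H has a zero eigenvalue (singular; positive semidefinite but not definite), so H is neither positive definite, negative definite, nor indefinite. The second-order test alone is inconclusive -> degen.
(Indeed, f is constant along the null direction of H through x*, so x* is not a strict local extremum.)

degen


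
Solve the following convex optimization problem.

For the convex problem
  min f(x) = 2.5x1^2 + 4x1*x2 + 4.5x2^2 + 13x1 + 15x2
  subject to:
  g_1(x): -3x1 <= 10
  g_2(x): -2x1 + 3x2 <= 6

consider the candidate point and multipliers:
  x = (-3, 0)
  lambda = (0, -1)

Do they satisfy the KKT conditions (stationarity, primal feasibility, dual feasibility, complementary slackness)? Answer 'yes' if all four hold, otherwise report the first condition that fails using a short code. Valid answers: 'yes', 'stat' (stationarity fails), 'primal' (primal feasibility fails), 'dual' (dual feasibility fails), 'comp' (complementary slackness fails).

Gradient of f: grad f(x) = Q x + c = (-2, 3)
Constraint values g_i(x) = a_i^T x - b_i:
  g_1((-3, 0)) = -1
  g_2((-3, 0)) = 0
Stationarity residual: grad f(x) + sum_i lambda_i a_i = (0, 0)
  -> stationarity OK
Primal feasibility (all g_i <= 0): OK
Dual feasibility (all lambda_i >= 0): FAILS
Complementary slackness (lambda_i * g_i(x) = 0 for all i): OK

Verdict: the first failing condition is dual_feasibility -> dual.

dual


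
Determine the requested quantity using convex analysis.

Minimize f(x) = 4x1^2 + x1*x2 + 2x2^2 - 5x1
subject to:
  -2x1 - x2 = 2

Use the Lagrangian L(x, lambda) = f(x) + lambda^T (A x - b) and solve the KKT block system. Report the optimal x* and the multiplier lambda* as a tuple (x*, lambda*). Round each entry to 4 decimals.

Form the Lagrangian:
  L(x, lambda) = (1/2) x^T Q x + c^T x + lambda^T (A x - b)
Stationarity (grad_x L = 0): Q x + c + A^T lambda = 0.
Primal feasibility: A x = b.

This gives the KKT block system:
  [ Q   A^T ] [ x     ]   [-c ]
  [ A    0  ] [ lambda ] = [ b ]

Solving the linear system:
  x*      = (-0.45, -1.1)
  lambda* = (-4.85)
  f(x*)   = 5.975

x* = (-0.45, -1.1), lambda* = (-4.85)


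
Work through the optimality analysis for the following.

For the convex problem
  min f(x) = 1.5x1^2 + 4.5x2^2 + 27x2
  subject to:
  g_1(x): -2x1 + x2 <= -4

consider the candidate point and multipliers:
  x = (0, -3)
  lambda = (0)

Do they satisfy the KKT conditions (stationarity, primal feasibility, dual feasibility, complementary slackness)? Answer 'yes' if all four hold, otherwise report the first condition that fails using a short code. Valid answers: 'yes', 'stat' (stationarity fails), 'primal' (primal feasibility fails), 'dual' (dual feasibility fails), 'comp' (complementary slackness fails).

Gradient of f: grad f(x) = Q x + c = (0, 0)
Constraint values g_i(x) = a_i^T x - b_i:
  g_1((0, -3)) = 1
Stationarity residual: grad f(x) + sum_i lambda_i a_i = (0, 0)
  -> stationarity OK
Primal feasibility (all g_i <= 0): FAILS
Dual feasibility (all lambda_i >= 0): OK
Complementary slackness (lambda_i * g_i(x) = 0 for all i): OK

Verdict: the first failing condition is primal_feasibility -> primal.

primal


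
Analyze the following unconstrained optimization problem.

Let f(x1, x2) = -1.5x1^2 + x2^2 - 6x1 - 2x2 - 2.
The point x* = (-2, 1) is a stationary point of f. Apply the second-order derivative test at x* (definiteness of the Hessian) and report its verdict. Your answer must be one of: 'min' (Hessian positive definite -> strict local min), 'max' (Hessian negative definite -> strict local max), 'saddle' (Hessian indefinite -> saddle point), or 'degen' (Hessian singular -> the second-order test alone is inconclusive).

Compute the Hessian H = grad^2 f:
  H = [[-3, 0], [0, 2]]
Verify stationarity: grad f(x*) = H x* + g = (0, 0).
Eigenvalues of H: -3, 2.
Eigenvalues have mixed signs, so H is indefinite -> x* is a saddle point.

saddle


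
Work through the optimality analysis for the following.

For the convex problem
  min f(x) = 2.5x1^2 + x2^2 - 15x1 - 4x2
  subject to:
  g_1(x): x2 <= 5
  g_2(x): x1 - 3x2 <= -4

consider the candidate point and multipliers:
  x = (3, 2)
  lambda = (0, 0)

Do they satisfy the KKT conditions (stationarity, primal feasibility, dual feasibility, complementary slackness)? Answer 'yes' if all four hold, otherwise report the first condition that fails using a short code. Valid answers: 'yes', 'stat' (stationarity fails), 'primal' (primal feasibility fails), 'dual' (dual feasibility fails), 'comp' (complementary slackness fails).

Gradient of f: grad f(x) = Q x + c = (0, 0)
Constraint values g_i(x) = a_i^T x - b_i:
  g_1((3, 2)) = -3
  g_2((3, 2)) = 1
Stationarity residual: grad f(x) + sum_i lambda_i a_i = (0, 0)
  -> stationarity OK
Primal feasibility (all g_i <= 0): FAILS
Dual feasibility (all lambda_i >= 0): OK
Complementary slackness (lambda_i * g_i(x) = 0 for all i): OK

Verdict: the first failing condition is primal_feasibility -> primal.

primal


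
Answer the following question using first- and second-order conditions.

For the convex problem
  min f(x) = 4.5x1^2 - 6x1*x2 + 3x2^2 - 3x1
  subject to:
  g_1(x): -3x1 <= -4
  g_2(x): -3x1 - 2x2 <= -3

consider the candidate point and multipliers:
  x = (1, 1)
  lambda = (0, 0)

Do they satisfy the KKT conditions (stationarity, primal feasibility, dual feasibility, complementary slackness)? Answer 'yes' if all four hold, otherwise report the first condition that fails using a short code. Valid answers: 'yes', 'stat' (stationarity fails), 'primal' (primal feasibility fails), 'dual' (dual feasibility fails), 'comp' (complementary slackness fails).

Gradient of f: grad f(x) = Q x + c = (0, 0)
Constraint values g_i(x) = a_i^T x - b_i:
  g_1((1, 1)) = 1
  g_2((1, 1)) = -2
Stationarity residual: grad f(x) + sum_i lambda_i a_i = (0, 0)
  -> stationarity OK
Primal feasibility (all g_i <= 0): FAILS
Dual feasibility (all lambda_i >= 0): OK
Complementary slackness (lambda_i * g_i(x) = 0 for all i): OK

Verdict: the first failing condition is primal_feasibility -> primal.

primal


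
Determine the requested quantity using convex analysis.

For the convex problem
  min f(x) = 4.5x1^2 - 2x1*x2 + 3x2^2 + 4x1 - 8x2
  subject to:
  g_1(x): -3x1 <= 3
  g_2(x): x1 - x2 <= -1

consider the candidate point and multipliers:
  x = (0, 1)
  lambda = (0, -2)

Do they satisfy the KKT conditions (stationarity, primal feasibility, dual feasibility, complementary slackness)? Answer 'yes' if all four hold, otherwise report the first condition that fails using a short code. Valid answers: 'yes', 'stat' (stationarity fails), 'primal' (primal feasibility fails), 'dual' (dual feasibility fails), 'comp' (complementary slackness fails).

Gradient of f: grad f(x) = Q x + c = (2, -2)
Constraint values g_i(x) = a_i^T x - b_i:
  g_1((0, 1)) = -3
  g_2((0, 1)) = 0
Stationarity residual: grad f(x) + sum_i lambda_i a_i = (0, 0)
  -> stationarity OK
Primal feasibility (all g_i <= 0): OK
Dual feasibility (all lambda_i >= 0): FAILS
Complementary slackness (lambda_i * g_i(x) = 0 for all i): OK

Verdict: the first failing condition is dual_feasibility -> dual.

dual


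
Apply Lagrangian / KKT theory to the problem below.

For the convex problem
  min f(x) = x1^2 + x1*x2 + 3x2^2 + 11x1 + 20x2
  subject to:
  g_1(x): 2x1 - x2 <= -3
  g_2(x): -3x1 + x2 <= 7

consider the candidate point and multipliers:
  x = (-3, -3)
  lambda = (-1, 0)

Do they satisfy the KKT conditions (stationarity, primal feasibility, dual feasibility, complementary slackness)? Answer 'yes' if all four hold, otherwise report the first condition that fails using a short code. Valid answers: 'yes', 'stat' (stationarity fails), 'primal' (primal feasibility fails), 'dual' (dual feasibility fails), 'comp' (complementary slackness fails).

Gradient of f: grad f(x) = Q x + c = (2, -1)
Constraint values g_i(x) = a_i^T x - b_i:
  g_1((-3, -3)) = 0
  g_2((-3, -3)) = -1
Stationarity residual: grad f(x) + sum_i lambda_i a_i = (0, 0)
  -> stationarity OK
Primal feasibility (all g_i <= 0): OK
Dual feasibility (all lambda_i >= 0): FAILS
Complementary slackness (lambda_i * g_i(x) = 0 for all i): OK

Verdict: the first failing condition is dual_feasibility -> dual.

dual


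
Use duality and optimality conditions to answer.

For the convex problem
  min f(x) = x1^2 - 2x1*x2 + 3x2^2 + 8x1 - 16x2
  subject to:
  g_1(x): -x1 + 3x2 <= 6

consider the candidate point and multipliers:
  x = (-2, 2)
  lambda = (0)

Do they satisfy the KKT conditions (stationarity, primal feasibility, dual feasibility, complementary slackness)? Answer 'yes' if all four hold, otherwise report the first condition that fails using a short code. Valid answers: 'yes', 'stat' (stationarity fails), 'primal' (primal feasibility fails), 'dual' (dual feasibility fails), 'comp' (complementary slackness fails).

Gradient of f: grad f(x) = Q x + c = (0, 0)
Constraint values g_i(x) = a_i^T x - b_i:
  g_1((-2, 2)) = 2
Stationarity residual: grad f(x) + sum_i lambda_i a_i = (0, 0)
  -> stationarity OK
Primal feasibility (all g_i <= 0): FAILS
Dual feasibility (all lambda_i >= 0): OK
Complementary slackness (lambda_i * g_i(x) = 0 for all i): OK

Verdict: the first failing condition is primal_feasibility -> primal.

primal


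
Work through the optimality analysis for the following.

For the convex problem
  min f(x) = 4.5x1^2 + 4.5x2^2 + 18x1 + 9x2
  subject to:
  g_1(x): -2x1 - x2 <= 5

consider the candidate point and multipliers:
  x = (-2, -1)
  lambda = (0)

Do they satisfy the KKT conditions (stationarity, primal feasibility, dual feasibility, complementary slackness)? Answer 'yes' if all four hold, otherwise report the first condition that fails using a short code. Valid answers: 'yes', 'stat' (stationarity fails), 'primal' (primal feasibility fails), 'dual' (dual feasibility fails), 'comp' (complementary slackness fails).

Gradient of f: grad f(x) = Q x + c = (0, 0)
Constraint values g_i(x) = a_i^T x - b_i:
  g_1((-2, -1)) = 0
Stationarity residual: grad f(x) + sum_i lambda_i a_i = (0, 0)
  -> stationarity OK
Primal feasibility (all g_i <= 0): OK
Dual feasibility (all lambda_i >= 0): OK
Complementary slackness (lambda_i * g_i(x) = 0 for all i): OK

Verdict: yes, KKT holds.

yes


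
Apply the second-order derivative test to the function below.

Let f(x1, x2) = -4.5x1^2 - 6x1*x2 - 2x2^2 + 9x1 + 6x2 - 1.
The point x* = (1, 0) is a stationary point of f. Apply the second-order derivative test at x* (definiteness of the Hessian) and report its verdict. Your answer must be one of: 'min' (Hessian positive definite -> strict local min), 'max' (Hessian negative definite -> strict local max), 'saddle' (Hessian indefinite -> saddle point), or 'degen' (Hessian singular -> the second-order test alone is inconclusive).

Compute the Hessian H = grad^2 f:
  H = [[-9, -6], [-6, -4]]
Verify stationarity: grad f(x*) = H x* + g = (0, 0).
Eigenvalues of H: -13, 0.
H has a zero eigenvalue (singular; negative semidefinite but not definite), so H is neither positive definite, negative definite, nor indefinite. The second-order test alone is inconclusive -> degen.
(Indeed, f is constant along the null direction of H through x*, so x* is not a strict local extremum.)

degen


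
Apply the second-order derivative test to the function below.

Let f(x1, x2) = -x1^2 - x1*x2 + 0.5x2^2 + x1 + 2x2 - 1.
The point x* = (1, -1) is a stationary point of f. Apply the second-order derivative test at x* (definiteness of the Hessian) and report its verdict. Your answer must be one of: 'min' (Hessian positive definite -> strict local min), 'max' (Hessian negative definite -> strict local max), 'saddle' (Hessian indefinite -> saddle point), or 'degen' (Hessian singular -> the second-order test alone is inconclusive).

Compute the Hessian H = grad^2 f:
  H = [[-2, -1], [-1, 1]]
Verify stationarity: grad f(x*) = H x* + g = (0, 0).
Eigenvalues of H: -2.3028, 1.3028.
Eigenvalues have mixed signs, so H is indefinite -> x* is a saddle point.

saddle


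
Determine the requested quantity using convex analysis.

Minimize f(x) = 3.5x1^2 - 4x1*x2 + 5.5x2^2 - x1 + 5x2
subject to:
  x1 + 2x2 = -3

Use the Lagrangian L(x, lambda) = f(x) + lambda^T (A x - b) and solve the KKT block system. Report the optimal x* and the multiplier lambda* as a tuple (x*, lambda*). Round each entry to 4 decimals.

Form the Lagrangian:
  L(x, lambda) = (1/2) x^T Q x + c^T x + lambda^T (A x - b)
Stationarity (grad_x L = 0): Q x + c + A^T lambda = 0.
Primal feasibility: A x = b.

This gives the KKT block system:
  [ Q   A^T ] [ x     ]   [-c ]
  [ A    0  ] [ lambda ] = [ b ]

Solving the linear system:
  x*      = (-0.7818, -1.1091)
  lambda* = (2.0364)
  f(x*)   = 0.6727

x* = (-0.7818, -1.1091), lambda* = (2.0364)


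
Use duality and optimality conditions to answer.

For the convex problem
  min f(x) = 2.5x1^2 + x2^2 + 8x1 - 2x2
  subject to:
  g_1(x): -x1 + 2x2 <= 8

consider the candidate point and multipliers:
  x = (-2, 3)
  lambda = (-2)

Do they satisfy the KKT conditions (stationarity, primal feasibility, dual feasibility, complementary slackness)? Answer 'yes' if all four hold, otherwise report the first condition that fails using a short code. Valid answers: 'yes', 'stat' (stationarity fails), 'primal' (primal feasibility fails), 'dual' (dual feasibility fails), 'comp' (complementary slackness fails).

Gradient of f: grad f(x) = Q x + c = (-2, 4)
Constraint values g_i(x) = a_i^T x - b_i:
  g_1((-2, 3)) = 0
Stationarity residual: grad f(x) + sum_i lambda_i a_i = (0, 0)
  -> stationarity OK
Primal feasibility (all g_i <= 0): OK
Dual feasibility (all lambda_i >= 0): FAILS
Complementary slackness (lambda_i * g_i(x) = 0 for all i): OK

Verdict: the first failing condition is dual_feasibility -> dual.

dual


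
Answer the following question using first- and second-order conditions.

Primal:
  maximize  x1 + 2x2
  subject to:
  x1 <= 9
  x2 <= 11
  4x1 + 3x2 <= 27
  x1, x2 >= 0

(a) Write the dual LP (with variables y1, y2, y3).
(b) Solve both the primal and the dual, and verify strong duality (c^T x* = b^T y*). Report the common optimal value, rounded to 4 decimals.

The standard primal-dual pair for 'max c^T x s.t. A x <= b, x >= 0' is:
  Dual:  min b^T y  s.t.  A^T y >= c,  y >= 0.

So the dual LP is:
  minimize  9y1 + 11y2 + 27y3
  subject to:
    y1 + 4y3 >= 1
    y2 + 3y3 >= 2
    y1, y2, y3 >= 0

Solving the primal: x* = (0, 9).
  primal value c^T x* = 18.
Solving the dual: y* = (0, 0, 0.6667).
  dual value b^T y* = 18.
Strong duality: c^T x* = b^T y*. Confirmed.

18


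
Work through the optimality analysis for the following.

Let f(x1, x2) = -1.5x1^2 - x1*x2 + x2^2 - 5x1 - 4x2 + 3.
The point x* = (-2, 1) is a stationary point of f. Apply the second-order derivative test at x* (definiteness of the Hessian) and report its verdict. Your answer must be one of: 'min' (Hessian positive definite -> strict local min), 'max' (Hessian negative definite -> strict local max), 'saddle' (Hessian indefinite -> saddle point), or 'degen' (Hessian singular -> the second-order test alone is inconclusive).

Compute the Hessian H = grad^2 f:
  H = [[-3, -1], [-1, 2]]
Verify stationarity: grad f(x*) = H x* + g = (0, 0).
Eigenvalues of H: -3.1926, 2.1926.
Eigenvalues have mixed signs, so H is indefinite -> x* is a saddle point.

saddle


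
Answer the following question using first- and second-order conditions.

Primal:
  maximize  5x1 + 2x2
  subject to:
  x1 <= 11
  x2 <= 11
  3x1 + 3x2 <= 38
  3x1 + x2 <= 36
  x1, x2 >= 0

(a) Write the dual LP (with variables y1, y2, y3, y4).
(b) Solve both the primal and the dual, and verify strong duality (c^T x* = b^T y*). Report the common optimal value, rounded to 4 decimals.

The standard primal-dual pair for 'max c^T x s.t. A x <= b, x >= 0' is:
  Dual:  min b^T y  s.t.  A^T y >= c,  y >= 0.

So the dual LP is:
  minimize  11y1 + 11y2 + 38y3 + 36y4
  subject to:
    y1 + 3y3 + 3y4 >= 5
    y2 + 3y3 + y4 >= 2
    y1, y2, y3, y4 >= 0

Solving the primal: x* = (11, 1.6667).
  primal value c^T x* = 58.3333.
Solving the dual: y* = (3, 0, 0.6667, 0).
  dual value b^T y* = 58.3333.
Strong duality: c^T x* = b^T y*. Confirmed.

58.3333
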